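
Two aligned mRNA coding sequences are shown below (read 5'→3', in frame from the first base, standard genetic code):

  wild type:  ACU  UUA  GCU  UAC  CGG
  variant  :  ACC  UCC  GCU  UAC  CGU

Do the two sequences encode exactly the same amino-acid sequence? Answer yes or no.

Codon 1: ACU Thr / ACC Thr — synonymous.
Codon 2: UUA Leu / UCC Ser — nonsynonymous.
Codon 3: GCU Ala / GCU Ala — identical.
Codon 4: UAC Tyr / UAC Tyr — identical.
Codon 5: CGG Arg / CGU Arg — synonymous.
Nonsynonymous differences: 1 → different protein.

no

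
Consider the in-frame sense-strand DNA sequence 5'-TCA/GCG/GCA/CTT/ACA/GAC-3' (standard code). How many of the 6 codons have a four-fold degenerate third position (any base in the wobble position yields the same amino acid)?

Codon 1 TCA (Ser): third position 4-fold.
Codon 2 GCG (Ala): third position 4-fold.
Codon 3 GCA (Ala): third position 4-fold.
Codon 4 CTT (Leu): third position 4-fold.
Codon 5 ACA (Thr): third position 4-fold.
Codon 6 GAC (Asp): third position 2-fold.
Four-fold degenerate third positions: 5.

5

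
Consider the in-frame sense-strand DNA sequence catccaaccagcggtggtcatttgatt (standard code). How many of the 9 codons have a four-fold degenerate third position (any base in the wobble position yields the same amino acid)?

Codon 1 CAT (His): third position 2-fold.
Codon 2 CCA (Pro): third position 4-fold.
Codon 3 ACC (Thr): third position 4-fold.
Codon 4 AGC (Ser): third position 2-fold.
Codon 5 GGT (Gly): third position 4-fold.
Codon 6 GGT (Gly): third position 4-fold.
Codon 7 CAT (His): third position 2-fold.
Codon 8 TTG (Leu): third position 2-fold.
Codon 9 ATT (Ile): third position 3-fold.
Four-fold degenerate third positions: 4.

4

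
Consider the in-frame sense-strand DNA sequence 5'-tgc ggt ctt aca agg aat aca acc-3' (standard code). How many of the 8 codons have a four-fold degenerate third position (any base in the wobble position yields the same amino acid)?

Codon 1 TGC (Cys): third position 2-fold.
Codon 2 GGT (Gly): third position 4-fold.
Codon 3 CTT (Leu): third position 4-fold.
Codon 4 ACA (Thr): third position 4-fold.
Codon 5 AGG (Arg): third position 2-fold.
Codon 6 AAT (Asn): third position 2-fold.
Codon 7 ACA (Thr): third position 4-fold.
Codon 8 ACC (Thr): third position 4-fold.
Four-fold degenerate third positions: 5.

5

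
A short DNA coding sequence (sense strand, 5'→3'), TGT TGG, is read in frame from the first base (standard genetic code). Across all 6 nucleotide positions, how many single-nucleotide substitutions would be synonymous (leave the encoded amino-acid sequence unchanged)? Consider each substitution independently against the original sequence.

Codon 1 (TGT, Cys): 1 synonymous substitution.
Codon 2 (TGG, Trp): 0 synonymous substitutions.
Total: 1 + 0 = 1.

1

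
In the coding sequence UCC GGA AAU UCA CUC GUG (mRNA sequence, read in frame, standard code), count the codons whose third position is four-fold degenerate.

5

Codon 1 UCC (Ser): third position 4-fold.
Codon 2 GGA (Gly): third position 4-fold.
Codon 3 AAU (Asn): third position 2-fold.
Codon 4 UCA (Ser): third position 4-fold.
Codon 5 CUC (Leu): third position 4-fold.
Codon 6 GUG (Val): third position 4-fold.
Four-fold degenerate third positions: 5.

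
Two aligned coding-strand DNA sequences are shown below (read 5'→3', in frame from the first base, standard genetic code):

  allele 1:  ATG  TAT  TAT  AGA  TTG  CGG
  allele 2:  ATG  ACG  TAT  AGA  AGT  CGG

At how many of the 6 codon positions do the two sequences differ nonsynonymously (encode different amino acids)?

Codon 1: ATG Met / ATG Met — identical.
Codon 2: TAT Tyr / ACG Thr — nonsynonymous.
Codon 3: TAT Tyr / TAT Tyr — identical.
Codon 4: AGA Arg / AGA Arg — identical.
Codon 5: TTG Leu / AGT Ser — nonsynonymous.
Codon 6: CGG Arg / CGG Arg — identical.
Nonsynonymous differences: 2.

2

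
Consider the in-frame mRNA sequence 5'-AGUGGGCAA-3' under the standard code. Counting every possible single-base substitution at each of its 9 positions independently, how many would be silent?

Codon 1 (AGU, Ser): 1 synonymous substitution.
Codon 2 (GGG, Gly): 3 synonymous substitutions.
Codon 3 (CAA, Gln): 1 synonymous substitution.
Total: 1 + 3 + 1 = 5.

5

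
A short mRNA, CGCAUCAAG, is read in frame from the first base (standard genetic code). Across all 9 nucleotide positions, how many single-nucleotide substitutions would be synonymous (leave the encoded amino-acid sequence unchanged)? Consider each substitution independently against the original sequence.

6

Codon 1 (CGC, Arg): 3 synonymous substitutions.
Codon 2 (AUC, Ile): 2 synonymous substitutions.
Codon 3 (AAG, Lys): 1 synonymous substitution.
Total: 3 + 2 + 1 = 6.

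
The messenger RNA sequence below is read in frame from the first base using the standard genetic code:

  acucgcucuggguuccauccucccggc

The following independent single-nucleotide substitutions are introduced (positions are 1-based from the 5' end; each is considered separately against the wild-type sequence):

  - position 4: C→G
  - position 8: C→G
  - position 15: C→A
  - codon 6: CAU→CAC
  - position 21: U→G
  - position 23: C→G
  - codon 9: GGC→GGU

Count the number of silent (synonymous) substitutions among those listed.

3

Codon 2: CGC (Arg) → GGC (Gly) — missense.
Codon 3: UCU (Ser) → UGU (Cys) — missense.
Codon 5: UUC (Phe) → UUA (Leu) — missense.
Codon 6: CAU (His) → CAC (His) — synonymous.
Codon 7: CCU (Pro) → CCG (Pro) — synonymous.
Codon 8: CCC (Pro) → CGC (Arg) — missense.
Codon 9: GGC (Gly) → GGU (Gly) — synonymous.
Synonymous: 3 of 7.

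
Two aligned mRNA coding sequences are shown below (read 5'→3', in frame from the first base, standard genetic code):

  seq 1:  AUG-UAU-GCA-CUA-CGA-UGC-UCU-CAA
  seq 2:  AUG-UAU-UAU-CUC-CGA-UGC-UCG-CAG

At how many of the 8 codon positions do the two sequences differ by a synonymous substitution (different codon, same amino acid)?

3

Codon 1: AUG Met / AUG Met — identical.
Codon 2: UAU Tyr / UAU Tyr — identical.
Codon 3: GCA Ala / UAU Tyr — nonsynonymous.
Codon 4: CUA Leu / CUC Leu — synonymous.
Codon 5: CGA Arg / CGA Arg — identical.
Codon 6: UGC Cys / UGC Cys — identical.
Codon 7: UCU Ser / UCG Ser — synonymous.
Codon 8: CAA Gln / CAG Gln — synonymous.
Synonymous differences: 3.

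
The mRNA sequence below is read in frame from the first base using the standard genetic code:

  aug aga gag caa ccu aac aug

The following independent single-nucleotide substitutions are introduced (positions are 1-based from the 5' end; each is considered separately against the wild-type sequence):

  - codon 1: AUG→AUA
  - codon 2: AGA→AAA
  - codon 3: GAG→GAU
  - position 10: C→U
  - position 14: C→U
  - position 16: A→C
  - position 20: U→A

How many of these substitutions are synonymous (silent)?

Codon 1: AUG (Met) → AUA (Ile) — missense.
Codon 2: AGA (Arg) → AAA (Lys) — missense.
Codon 3: GAG (Glu) → GAU (Asp) — missense.
Codon 4: CAA (Gln) → UAA (Stop) — nonsense.
Codon 5: CCU (Pro) → CUU (Leu) — missense.
Codon 6: AAC (Asn) → CAC (His) — missense.
Codon 7: AUG (Met) → AAG (Lys) — missense.
Synonymous: 0 of 7.

0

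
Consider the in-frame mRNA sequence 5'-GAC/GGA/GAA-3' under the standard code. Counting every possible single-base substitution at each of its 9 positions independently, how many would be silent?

5

Codon 1 (GAC, Asp): 1 synonymous substitution.
Codon 2 (GGA, Gly): 3 synonymous substitutions.
Codon 3 (GAA, Glu): 1 synonymous substitution.
Total: 1 + 3 + 1 = 5.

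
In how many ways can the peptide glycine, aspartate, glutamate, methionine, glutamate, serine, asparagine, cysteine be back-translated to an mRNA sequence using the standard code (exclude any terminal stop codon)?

768

Gly: 4 codons.
Asp: 2 codons.
Glu: 2 codons.
Met: 1 codon.
Glu: 2 codons.
Ser: 6 codons.
Asn: 2 codons.
Cys: 2 codons.
4 × 2 × 2 × 1 × 2 × 6 × 2 × 2 = 768.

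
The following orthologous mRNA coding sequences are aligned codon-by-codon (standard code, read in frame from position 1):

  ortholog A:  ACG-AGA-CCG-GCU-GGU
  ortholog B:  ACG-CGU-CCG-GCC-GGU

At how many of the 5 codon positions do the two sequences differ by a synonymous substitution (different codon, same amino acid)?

2

Codon 1: ACG Thr / ACG Thr — identical.
Codon 2: AGA Arg / CGU Arg — synonymous.
Codon 3: CCG Pro / CCG Pro — identical.
Codon 4: GCU Ala / GCC Ala — synonymous.
Codon 5: GGU Gly / GGU Gly — identical.
Synonymous differences: 2.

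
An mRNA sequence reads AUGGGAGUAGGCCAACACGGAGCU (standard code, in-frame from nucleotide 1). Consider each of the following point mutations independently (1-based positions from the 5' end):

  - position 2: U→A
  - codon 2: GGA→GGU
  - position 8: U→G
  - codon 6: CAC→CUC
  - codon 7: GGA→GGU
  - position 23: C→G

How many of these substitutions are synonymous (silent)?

Codon 1: AUG (Met) → AAG (Lys) — missense.
Codon 2: GGA (Gly) → GGU (Gly) — synonymous.
Codon 3: GUA (Val) → GGA (Gly) — missense.
Codon 6: CAC (His) → CUC (Leu) — missense.
Codon 7: GGA (Gly) → GGU (Gly) — synonymous.
Codon 8: GCU (Ala) → GGU (Gly) — missense.
Synonymous: 2 of 6.

2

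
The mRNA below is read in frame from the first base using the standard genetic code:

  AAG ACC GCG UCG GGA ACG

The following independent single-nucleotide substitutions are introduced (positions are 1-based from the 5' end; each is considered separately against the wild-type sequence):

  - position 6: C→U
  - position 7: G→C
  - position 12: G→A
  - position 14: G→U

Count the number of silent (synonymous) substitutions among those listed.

Codon 2: ACC (Thr) → ACU (Thr) — synonymous.
Codon 3: GCG (Ala) → CCG (Pro) — missense.
Codon 4: UCG (Ser) → UCA (Ser) — synonymous.
Codon 5: GGA (Gly) → GUA (Val) — missense.
Synonymous: 2 of 4.

2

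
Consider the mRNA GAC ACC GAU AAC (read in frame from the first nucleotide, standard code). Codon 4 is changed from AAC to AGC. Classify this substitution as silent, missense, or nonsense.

missense

Position 11 falls in codon 4: AAC → Asn.
After the substitution the codon is AGC → Ser.
Asn ≠ Ser, so this is a missense mutation.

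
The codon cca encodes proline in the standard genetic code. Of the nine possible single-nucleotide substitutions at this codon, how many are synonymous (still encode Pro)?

3

Position 1: none → 0 synonymous.
Position 2: none → 0 synonymous.
Position 3: CCU, CCC, CCG → 3 synonymous.
Total: 0 + 0 + 3 = 3.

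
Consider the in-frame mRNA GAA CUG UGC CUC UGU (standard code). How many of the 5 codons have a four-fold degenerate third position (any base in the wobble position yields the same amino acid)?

Codon 1 GAA (Glu): third position 2-fold.
Codon 2 CUG (Leu): third position 4-fold.
Codon 3 UGC (Cys): third position 2-fold.
Codon 4 CUC (Leu): third position 4-fold.
Codon 5 UGU (Cys): third position 2-fold.
Four-fold degenerate third positions: 2.

2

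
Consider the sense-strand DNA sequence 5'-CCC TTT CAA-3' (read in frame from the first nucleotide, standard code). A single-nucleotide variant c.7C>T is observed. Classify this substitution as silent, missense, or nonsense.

Position 7 falls in codon 3: CAA → Gln.
After the substitution the codon is TAA → Stop.
The new codon is a stop codon, so this is a nonsense mutation.

nonsense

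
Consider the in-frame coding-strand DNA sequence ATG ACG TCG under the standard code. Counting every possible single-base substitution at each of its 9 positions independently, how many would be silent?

6

Codon 1 (ATG, Met): 0 synonymous substitutions.
Codon 2 (ACG, Thr): 3 synonymous substitutions.
Codon 3 (TCG, Ser): 3 synonymous substitutions.
Total: 0 + 3 + 3 = 6.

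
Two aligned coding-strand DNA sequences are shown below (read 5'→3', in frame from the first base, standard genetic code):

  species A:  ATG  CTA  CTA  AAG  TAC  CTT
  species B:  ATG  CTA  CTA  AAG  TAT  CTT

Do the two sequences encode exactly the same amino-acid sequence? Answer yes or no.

Codon 1: ATG Met / ATG Met — identical.
Codon 2: CTA Leu / CTA Leu — identical.
Codon 3: CTA Leu / CTA Leu — identical.
Codon 4: AAG Lys / AAG Lys — identical.
Codon 5: TAC Tyr / TAT Tyr — synonymous.
Codon 6: CTT Leu / CTT Leu — identical.
Nonsynonymous differences: 0 → same protein.

yes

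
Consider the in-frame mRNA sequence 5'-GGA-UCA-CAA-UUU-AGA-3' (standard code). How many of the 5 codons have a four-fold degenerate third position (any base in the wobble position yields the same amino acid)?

2

Codon 1 GGA (Gly): third position 4-fold.
Codon 2 UCA (Ser): third position 4-fold.
Codon 3 CAA (Gln): third position 2-fold.
Codon 4 UUU (Phe): third position 2-fold.
Codon 5 AGA (Arg): third position 2-fold.
Four-fold degenerate third positions: 2.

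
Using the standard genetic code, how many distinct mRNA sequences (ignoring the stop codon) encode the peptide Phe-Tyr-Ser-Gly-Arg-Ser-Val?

Phe: 2 codons.
Tyr: 2 codons.
Ser: 6 codons.
Gly: 4 codons.
Arg: 6 codons.
Ser: 6 codons.
Val: 4 codons.
2 × 2 × 6 × 4 × 6 × 6 × 4 = 13824.

13824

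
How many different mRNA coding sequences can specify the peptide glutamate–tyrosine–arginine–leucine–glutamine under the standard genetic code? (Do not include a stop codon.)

288

Glu: 2 codons.
Tyr: 2 codons.
Arg: 6 codons.
Leu: 6 codons.
Gln: 2 codons.
2 × 2 × 6 × 6 × 2 = 288.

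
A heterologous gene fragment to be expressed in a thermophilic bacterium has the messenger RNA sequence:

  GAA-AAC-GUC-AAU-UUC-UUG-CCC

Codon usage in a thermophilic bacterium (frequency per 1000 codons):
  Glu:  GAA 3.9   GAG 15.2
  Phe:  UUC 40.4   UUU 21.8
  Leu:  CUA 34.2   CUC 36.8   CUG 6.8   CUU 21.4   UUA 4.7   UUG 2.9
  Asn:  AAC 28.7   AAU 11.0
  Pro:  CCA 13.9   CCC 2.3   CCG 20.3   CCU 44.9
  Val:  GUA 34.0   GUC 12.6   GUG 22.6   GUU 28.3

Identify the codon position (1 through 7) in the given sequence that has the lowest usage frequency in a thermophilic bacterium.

7

Codon 1 GAA (Glu): 3.9 per 1000.
Codon 2 AAC (Asn): 28.7 per 1000.
Codon 3 GUC (Val): 12.6 per 1000.
Codon 4 AAU (Asn): 11.0 per 1000.
Codon 5 UUC (Phe): 40.4 per 1000.
Codon 6 UUG (Leu): 2.9 per 1000.
Codon 7 CCC (Pro): 2.3 per 1000.
Lowest frequency is 2.3 at codon 7.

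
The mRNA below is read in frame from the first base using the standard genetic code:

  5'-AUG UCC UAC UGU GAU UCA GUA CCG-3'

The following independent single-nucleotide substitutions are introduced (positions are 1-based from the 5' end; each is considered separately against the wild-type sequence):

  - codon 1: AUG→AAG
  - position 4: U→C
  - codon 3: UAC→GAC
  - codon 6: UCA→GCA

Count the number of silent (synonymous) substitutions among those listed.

Codon 1: AUG (Met) → AAG (Lys) — missense.
Codon 2: UCC (Ser) → CCC (Pro) — missense.
Codon 3: UAC (Tyr) → GAC (Asp) — missense.
Codon 6: UCA (Ser) → GCA (Ala) — missense.
Synonymous: 0 of 4.

0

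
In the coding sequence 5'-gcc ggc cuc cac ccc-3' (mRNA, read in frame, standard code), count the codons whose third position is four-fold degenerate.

4

Codon 1 GCC (Ala): third position 4-fold.
Codon 2 GGC (Gly): third position 4-fold.
Codon 3 CUC (Leu): third position 4-fold.
Codon 4 CAC (His): third position 2-fold.
Codon 5 CCC (Pro): third position 4-fold.
Four-fold degenerate third positions: 4.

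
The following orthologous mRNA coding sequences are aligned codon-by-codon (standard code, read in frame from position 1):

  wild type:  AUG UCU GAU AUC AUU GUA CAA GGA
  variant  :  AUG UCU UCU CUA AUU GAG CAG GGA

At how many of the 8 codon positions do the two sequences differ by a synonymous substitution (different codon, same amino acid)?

1

Codon 1: AUG Met / AUG Met — identical.
Codon 2: UCU Ser / UCU Ser — identical.
Codon 3: GAU Asp / UCU Ser — nonsynonymous.
Codon 4: AUC Ile / CUA Leu — nonsynonymous.
Codon 5: AUU Ile / AUU Ile — identical.
Codon 6: GUA Val / GAG Glu — nonsynonymous.
Codon 7: CAA Gln / CAG Gln — synonymous.
Codon 8: GGA Gly / GGA Gly — identical.
Synonymous differences: 1.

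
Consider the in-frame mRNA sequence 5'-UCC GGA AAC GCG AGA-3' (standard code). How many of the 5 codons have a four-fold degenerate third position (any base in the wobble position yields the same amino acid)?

Codon 1 UCC (Ser): third position 4-fold.
Codon 2 GGA (Gly): third position 4-fold.
Codon 3 AAC (Asn): third position 2-fold.
Codon 4 GCG (Ala): third position 4-fold.
Codon 5 AGA (Arg): third position 2-fold.
Four-fold degenerate third positions: 3.

3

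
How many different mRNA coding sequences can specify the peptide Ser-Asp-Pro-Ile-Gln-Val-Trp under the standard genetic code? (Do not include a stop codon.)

Ser: 6 codons.
Asp: 2 codons.
Pro: 4 codons.
Ile: 3 codons.
Gln: 2 codons.
Val: 4 codons.
Trp: 1 codon.
6 × 2 × 4 × 3 × 2 × 4 × 1 = 1152.

1152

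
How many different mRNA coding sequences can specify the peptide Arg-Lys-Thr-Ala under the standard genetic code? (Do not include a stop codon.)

Arg: 6 codons.
Lys: 2 codons.
Thr: 4 codons.
Ala: 4 codons.
6 × 2 × 4 × 4 = 192.

192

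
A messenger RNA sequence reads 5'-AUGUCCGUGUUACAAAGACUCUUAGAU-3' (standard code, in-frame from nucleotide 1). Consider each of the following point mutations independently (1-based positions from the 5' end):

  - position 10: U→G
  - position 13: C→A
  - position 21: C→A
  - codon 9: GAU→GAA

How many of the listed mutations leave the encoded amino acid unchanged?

1

Codon 4: UUA (Leu) → GUA (Val) — missense.
Codon 5: CAA (Gln) → AAA (Lys) — missense.
Codon 7: CUC (Leu) → CUA (Leu) — synonymous.
Codon 9: GAU (Asp) → GAA (Glu) — missense.
Synonymous: 1 of 4.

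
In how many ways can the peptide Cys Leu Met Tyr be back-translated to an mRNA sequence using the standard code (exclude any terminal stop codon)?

Cys: 2 codons.
Leu: 6 codons.
Met: 1 codon.
Tyr: 2 codons.
2 × 6 × 1 × 2 = 24.

24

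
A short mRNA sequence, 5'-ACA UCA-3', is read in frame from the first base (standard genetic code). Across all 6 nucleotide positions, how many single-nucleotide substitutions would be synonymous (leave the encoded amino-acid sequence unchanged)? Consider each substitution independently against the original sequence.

6

Codon 1 (ACA, Thr): 3 synonymous substitutions.
Codon 2 (UCA, Ser): 3 synonymous substitutions.
Total: 3 + 3 = 6.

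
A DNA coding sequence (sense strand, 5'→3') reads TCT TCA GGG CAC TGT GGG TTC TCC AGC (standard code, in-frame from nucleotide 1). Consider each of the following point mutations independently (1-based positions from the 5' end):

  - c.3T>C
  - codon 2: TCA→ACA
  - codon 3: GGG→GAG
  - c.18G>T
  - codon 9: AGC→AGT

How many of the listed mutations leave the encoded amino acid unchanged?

3

Codon 1: TCT (Ser) → TCC (Ser) — synonymous.
Codon 2: TCA (Ser) → ACA (Thr) — missense.
Codon 3: GGG (Gly) → GAG (Glu) — missense.
Codon 6: GGG (Gly) → GGT (Gly) — synonymous.
Codon 9: AGC (Ser) → AGT (Ser) — synonymous.
Synonymous: 3 of 5.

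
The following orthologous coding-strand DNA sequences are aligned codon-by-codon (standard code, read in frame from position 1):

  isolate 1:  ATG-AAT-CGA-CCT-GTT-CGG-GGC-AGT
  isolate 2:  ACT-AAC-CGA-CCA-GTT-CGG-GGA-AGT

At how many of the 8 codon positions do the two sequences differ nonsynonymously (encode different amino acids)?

Codon 1: ATG Met / ACT Thr — nonsynonymous.
Codon 2: AAT Asn / AAC Asn — synonymous.
Codon 3: CGA Arg / CGA Arg — identical.
Codon 4: CCT Pro / CCA Pro — synonymous.
Codon 5: GTT Val / GTT Val — identical.
Codon 6: CGG Arg / CGG Arg — identical.
Codon 7: GGC Gly / GGA Gly — synonymous.
Codon 8: AGT Ser / AGT Ser — identical.
Nonsynonymous differences: 1.

1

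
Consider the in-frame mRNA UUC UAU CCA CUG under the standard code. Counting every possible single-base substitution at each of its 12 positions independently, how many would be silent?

Codon 1 (UUC, Phe): 1 synonymous substitution.
Codon 2 (UAU, Tyr): 1 synonymous substitution.
Codon 3 (CCA, Pro): 3 synonymous substitutions.
Codon 4 (CUG, Leu): 4 synonymous substitutions.
Total: 1 + 1 + 3 + 4 = 9.

9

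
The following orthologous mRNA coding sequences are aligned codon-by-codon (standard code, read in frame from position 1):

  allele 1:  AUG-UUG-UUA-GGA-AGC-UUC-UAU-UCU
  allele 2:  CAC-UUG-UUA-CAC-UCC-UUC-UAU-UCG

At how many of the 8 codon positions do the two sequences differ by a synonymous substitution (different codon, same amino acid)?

Codon 1: AUG Met / CAC His — nonsynonymous.
Codon 2: UUG Leu / UUG Leu — identical.
Codon 3: UUA Leu / UUA Leu — identical.
Codon 4: GGA Gly / CAC His — nonsynonymous.
Codon 5: AGC Ser / UCC Ser — synonymous.
Codon 6: UUC Phe / UUC Phe — identical.
Codon 7: UAU Tyr / UAU Tyr — identical.
Codon 8: UCU Ser / UCG Ser — synonymous.
Synonymous differences: 2.

2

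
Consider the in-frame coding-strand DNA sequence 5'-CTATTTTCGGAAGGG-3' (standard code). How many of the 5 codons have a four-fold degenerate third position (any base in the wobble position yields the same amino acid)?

Codon 1 CTA (Leu): third position 4-fold.
Codon 2 TTT (Phe): third position 2-fold.
Codon 3 TCG (Ser): third position 4-fold.
Codon 4 GAA (Glu): third position 2-fold.
Codon 5 GGG (Gly): third position 4-fold.
Four-fold degenerate third positions: 3.

3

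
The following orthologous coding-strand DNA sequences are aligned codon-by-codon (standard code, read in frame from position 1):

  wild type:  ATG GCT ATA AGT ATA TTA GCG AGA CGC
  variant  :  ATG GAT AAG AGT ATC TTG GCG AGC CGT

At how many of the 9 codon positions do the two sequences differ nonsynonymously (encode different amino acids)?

3

Codon 1: ATG Met / ATG Met — identical.
Codon 2: GCT Ala / GAT Asp — nonsynonymous.
Codon 3: ATA Ile / AAG Lys — nonsynonymous.
Codon 4: AGT Ser / AGT Ser — identical.
Codon 5: ATA Ile / ATC Ile — synonymous.
Codon 6: TTA Leu / TTG Leu — synonymous.
Codon 7: GCG Ala / GCG Ala — identical.
Codon 8: AGA Arg / AGC Ser — nonsynonymous.
Codon 9: CGC Arg / CGT Arg — synonymous.
Nonsynonymous differences: 3.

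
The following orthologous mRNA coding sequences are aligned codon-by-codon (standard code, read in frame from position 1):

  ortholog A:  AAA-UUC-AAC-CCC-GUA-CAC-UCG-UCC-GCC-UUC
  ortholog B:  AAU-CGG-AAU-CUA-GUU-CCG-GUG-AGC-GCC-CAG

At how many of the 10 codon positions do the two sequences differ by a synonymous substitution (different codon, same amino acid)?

3

Codon 1: AAA Lys / AAU Asn — nonsynonymous.
Codon 2: UUC Phe / CGG Arg — nonsynonymous.
Codon 3: AAC Asn / AAU Asn — synonymous.
Codon 4: CCC Pro / CUA Leu — nonsynonymous.
Codon 5: GUA Val / GUU Val — synonymous.
Codon 6: CAC His / CCG Pro — nonsynonymous.
Codon 7: UCG Ser / GUG Val — nonsynonymous.
Codon 8: UCC Ser / AGC Ser — synonymous.
Codon 9: GCC Ala / GCC Ala — identical.
Codon 10: UUC Phe / CAG Gln — nonsynonymous.
Synonymous differences: 3.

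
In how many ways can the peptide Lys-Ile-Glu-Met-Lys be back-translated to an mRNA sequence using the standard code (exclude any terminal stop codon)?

24

Lys: 2 codons.
Ile: 3 codons.
Glu: 2 codons.
Met: 1 codon.
Lys: 2 codons.
2 × 3 × 2 × 1 × 2 = 24.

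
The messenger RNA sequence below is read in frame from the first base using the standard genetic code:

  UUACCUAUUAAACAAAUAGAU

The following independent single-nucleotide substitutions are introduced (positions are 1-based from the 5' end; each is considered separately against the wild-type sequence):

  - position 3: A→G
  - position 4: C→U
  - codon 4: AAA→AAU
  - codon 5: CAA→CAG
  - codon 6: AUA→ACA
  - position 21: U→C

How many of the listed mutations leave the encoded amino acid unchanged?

Codon 1: UUA (Leu) → UUG (Leu) — synonymous.
Codon 2: CCU (Pro) → UCU (Ser) — missense.
Codon 4: AAA (Lys) → AAU (Asn) — missense.
Codon 5: CAA (Gln) → CAG (Gln) — synonymous.
Codon 6: AUA (Ile) → ACA (Thr) — missense.
Codon 7: GAU (Asp) → GAC (Asp) — synonymous.
Synonymous: 3 of 6.

3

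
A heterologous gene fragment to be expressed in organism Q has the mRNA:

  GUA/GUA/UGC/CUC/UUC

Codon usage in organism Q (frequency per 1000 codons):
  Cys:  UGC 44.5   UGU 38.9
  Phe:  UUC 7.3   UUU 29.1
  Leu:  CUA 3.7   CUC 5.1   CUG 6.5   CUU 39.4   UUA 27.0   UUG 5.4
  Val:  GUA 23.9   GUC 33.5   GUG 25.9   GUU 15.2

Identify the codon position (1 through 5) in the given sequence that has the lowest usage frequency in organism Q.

Codon 1 GUA (Val): 23.9 per 1000.
Codon 2 GUA (Val): 23.9 per 1000.
Codon 3 UGC (Cys): 44.5 per 1000.
Codon 4 CUC (Leu): 5.1 per 1000.
Codon 5 UUC (Phe): 7.3 per 1000.
Lowest frequency is 5.1 at codon 4.

4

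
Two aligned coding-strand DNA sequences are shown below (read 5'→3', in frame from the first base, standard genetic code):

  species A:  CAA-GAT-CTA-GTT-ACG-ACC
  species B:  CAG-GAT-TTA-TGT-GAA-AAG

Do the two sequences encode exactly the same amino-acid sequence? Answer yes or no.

no

Codon 1: CAA Gln / CAG Gln — synonymous.
Codon 2: GAT Asp / GAT Asp — identical.
Codon 3: CTA Leu / TTA Leu — synonymous.
Codon 4: GTT Val / TGT Cys — nonsynonymous.
Codon 5: ACG Thr / GAA Glu — nonsynonymous.
Codon 6: ACC Thr / AAG Lys — nonsynonymous.
Nonsynonymous differences: 3 → different protein.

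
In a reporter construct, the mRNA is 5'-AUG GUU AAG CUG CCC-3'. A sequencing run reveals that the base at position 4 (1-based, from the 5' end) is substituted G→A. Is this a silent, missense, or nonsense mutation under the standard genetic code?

Position 4 falls in codon 2: GUU → Val.
After the substitution the codon is AUU → Ile.
Val ≠ Ile, so this is a missense mutation.

missense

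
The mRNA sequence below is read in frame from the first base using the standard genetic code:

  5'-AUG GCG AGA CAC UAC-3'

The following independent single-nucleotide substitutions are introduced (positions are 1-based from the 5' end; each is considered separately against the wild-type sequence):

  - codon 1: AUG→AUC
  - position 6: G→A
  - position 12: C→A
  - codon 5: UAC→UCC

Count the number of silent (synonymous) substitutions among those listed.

Codon 1: AUG (Met) → AUC (Ile) — missense.
Codon 2: GCG (Ala) → GCA (Ala) — synonymous.
Codon 4: CAC (His) → CAA (Gln) — missense.
Codon 5: UAC (Tyr) → UCC (Ser) — missense.
Synonymous: 1 of 4.

1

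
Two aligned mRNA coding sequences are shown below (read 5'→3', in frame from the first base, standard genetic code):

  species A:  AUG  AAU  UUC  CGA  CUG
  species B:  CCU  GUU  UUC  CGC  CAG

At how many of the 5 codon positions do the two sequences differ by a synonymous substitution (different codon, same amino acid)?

Codon 1: AUG Met / CCU Pro — nonsynonymous.
Codon 2: AAU Asn / GUU Val — nonsynonymous.
Codon 3: UUC Phe / UUC Phe — identical.
Codon 4: CGA Arg / CGC Arg — synonymous.
Codon 5: CUG Leu / CAG Gln — nonsynonymous.
Synonymous differences: 1.

1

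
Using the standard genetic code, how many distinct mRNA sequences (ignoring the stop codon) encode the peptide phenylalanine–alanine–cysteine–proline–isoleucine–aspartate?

Phe: 2 codons.
Ala: 4 codons.
Cys: 2 codons.
Pro: 4 codons.
Ile: 3 codons.
Asp: 2 codons.
2 × 4 × 2 × 4 × 3 × 2 = 384.

384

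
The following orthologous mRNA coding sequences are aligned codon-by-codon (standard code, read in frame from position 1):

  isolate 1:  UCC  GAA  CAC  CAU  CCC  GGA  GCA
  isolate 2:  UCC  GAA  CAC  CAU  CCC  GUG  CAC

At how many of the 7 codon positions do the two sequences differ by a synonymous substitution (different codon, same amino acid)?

Codon 1: UCC Ser / UCC Ser — identical.
Codon 2: GAA Glu / GAA Glu — identical.
Codon 3: CAC His / CAC His — identical.
Codon 4: CAU His / CAU His — identical.
Codon 5: CCC Pro / CCC Pro — identical.
Codon 6: GGA Gly / GUG Val — nonsynonymous.
Codon 7: GCA Ala / CAC His — nonsynonymous.
Synonymous differences: 0.

0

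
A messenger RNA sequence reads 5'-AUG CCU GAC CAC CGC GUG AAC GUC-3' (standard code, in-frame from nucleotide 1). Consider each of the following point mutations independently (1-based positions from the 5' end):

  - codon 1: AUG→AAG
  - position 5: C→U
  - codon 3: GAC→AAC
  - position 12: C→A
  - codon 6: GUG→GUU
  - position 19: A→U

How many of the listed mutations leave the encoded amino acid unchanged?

Codon 1: AUG (Met) → AAG (Lys) — missense.
Codon 2: CCU (Pro) → CUU (Leu) — missense.
Codon 3: GAC (Asp) → AAC (Asn) — missense.
Codon 4: CAC (His) → CAA (Gln) — missense.
Codon 6: GUG (Val) → GUU (Val) — synonymous.
Codon 7: AAC (Asn) → UAC (Tyr) — missense.
Synonymous: 1 of 6.

1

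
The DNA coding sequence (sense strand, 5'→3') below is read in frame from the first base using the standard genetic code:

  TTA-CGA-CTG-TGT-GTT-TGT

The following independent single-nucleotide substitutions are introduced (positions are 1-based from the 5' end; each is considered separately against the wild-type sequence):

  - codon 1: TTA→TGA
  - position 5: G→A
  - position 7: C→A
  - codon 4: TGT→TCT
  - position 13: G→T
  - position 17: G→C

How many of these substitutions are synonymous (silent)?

Codon 1: TTA (Leu) → TGA (Stop) — nonsense.
Codon 2: CGA (Arg) → CAA (Gln) — missense.
Codon 3: CTG (Leu) → ATG (Met) — missense.
Codon 4: TGT (Cys) → TCT (Ser) — missense.
Codon 5: GTT (Val) → TTT (Phe) — missense.
Codon 6: TGT (Cys) → TCT (Ser) — missense.
Synonymous: 0 of 6.

0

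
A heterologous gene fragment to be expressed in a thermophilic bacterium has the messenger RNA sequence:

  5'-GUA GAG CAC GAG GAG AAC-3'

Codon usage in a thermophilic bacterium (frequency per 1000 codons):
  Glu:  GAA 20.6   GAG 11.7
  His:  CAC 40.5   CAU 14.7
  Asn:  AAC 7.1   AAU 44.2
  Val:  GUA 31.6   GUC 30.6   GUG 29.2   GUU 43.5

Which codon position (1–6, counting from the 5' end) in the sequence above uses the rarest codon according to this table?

6

Codon 1 GUA (Val): 31.6 per 1000.
Codon 2 GAG (Glu): 11.7 per 1000.
Codon 3 CAC (His): 40.5 per 1000.
Codon 4 GAG (Glu): 11.7 per 1000.
Codon 5 GAG (Glu): 11.7 per 1000.
Codon 6 AAC (Asn): 7.1 per 1000.
Lowest frequency is 7.1 at codon 6.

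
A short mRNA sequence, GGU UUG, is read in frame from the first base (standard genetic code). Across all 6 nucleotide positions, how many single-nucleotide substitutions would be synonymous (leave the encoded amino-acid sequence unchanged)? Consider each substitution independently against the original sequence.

Codon 1 (GGU, Gly): 3 synonymous substitutions.
Codon 2 (UUG, Leu): 2 synonymous substitutions.
Total: 3 + 2 = 5.

5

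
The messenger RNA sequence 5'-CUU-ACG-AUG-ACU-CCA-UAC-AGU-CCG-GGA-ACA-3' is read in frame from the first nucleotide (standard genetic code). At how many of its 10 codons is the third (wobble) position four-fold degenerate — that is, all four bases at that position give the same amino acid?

7

Codon 1 CUU (Leu): third position 4-fold.
Codon 2 ACG (Thr): third position 4-fold.
Codon 3 AUG (Met): third position 1-fold.
Codon 4 ACU (Thr): third position 4-fold.
Codon 5 CCA (Pro): third position 4-fold.
Codon 6 UAC (Tyr): third position 2-fold.
Codon 7 AGU (Ser): third position 2-fold.
Codon 8 CCG (Pro): third position 4-fold.
Codon 9 GGA (Gly): third position 4-fold.
Codon 10 ACA (Thr): third position 4-fold.
Four-fold degenerate third positions: 7.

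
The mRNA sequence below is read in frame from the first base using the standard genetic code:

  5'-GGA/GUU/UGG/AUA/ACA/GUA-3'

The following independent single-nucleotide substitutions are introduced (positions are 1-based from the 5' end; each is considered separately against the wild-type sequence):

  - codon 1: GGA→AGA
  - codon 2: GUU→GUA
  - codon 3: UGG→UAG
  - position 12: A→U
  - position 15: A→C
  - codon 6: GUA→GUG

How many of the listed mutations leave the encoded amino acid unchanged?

Codon 1: GGA (Gly) → AGA (Arg) — missense.
Codon 2: GUU (Val) → GUA (Val) — synonymous.
Codon 3: UGG (Trp) → UAG (Stop) — nonsense.
Codon 4: AUA (Ile) → AUU (Ile) — synonymous.
Codon 5: ACA (Thr) → ACC (Thr) — synonymous.
Codon 6: GUA (Val) → GUG (Val) — synonymous.
Synonymous: 4 of 6.

4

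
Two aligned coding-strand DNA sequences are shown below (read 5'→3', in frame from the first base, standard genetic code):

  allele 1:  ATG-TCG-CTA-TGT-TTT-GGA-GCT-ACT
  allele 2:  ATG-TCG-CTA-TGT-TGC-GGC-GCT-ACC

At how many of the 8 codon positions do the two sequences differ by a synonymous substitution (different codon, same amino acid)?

Codon 1: ATG Met / ATG Met — identical.
Codon 2: TCG Ser / TCG Ser — identical.
Codon 3: CTA Leu / CTA Leu — identical.
Codon 4: TGT Cys / TGT Cys — identical.
Codon 5: TTT Phe / TGC Cys — nonsynonymous.
Codon 6: GGA Gly / GGC Gly — synonymous.
Codon 7: GCT Ala / GCT Ala — identical.
Codon 8: ACT Thr / ACC Thr — synonymous.
Synonymous differences: 2.

2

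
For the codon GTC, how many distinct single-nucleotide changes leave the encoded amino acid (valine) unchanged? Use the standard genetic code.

Position 1: none → 0 synonymous.
Position 2: none → 0 synonymous.
Position 3: GTT, GTA, GTG → 3 synonymous.
Total: 0 + 0 + 3 = 3.

3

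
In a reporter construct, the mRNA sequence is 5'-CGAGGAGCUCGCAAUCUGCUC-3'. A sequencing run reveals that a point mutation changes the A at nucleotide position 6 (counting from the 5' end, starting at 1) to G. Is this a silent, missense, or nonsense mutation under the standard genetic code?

silent

Position 6 falls in codon 2: GGA → Gly.
After the substitution the codon is GGG → Gly.
Both encode Gly, so the change is synonymous.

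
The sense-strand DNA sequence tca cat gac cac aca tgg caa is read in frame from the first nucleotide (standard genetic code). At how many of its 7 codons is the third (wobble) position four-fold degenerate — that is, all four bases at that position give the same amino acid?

Codon 1 TCA (Ser): third position 4-fold.
Codon 2 CAT (His): third position 2-fold.
Codon 3 GAC (Asp): third position 2-fold.
Codon 4 CAC (His): third position 2-fold.
Codon 5 ACA (Thr): third position 4-fold.
Codon 6 TGG (Trp): third position 1-fold.
Codon 7 CAA (Gln): third position 2-fold.
Four-fold degenerate third positions: 2.

2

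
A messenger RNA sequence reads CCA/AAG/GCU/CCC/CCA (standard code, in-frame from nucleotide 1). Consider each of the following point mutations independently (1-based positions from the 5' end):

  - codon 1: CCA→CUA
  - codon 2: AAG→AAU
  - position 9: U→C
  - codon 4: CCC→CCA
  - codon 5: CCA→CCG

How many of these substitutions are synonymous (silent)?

3

Codon 1: CCA (Pro) → CUA (Leu) — missense.
Codon 2: AAG (Lys) → AAU (Asn) — missense.
Codon 3: GCU (Ala) → GCC (Ala) — synonymous.
Codon 4: CCC (Pro) → CCA (Pro) — synonymous.
Codon 5: CCA (Pro) → CCG (Pro) — synonymous.
Synonymous: 3 of 5.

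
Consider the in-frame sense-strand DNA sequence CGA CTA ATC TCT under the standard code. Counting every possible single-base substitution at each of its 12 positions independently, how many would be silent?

13

Codon 1 (CGA, Arg): 4 synonymous substitutions.
Codon 2 (CTA, Leu): 4 synonymous substitutions.
Codon 3 (ATC, Ile): 2 synonymous substitutions.
Codon 4 (TCT, Ser): 3 synonymous substitutions.
Total: 4 + 4 + 2 + 3 = 13.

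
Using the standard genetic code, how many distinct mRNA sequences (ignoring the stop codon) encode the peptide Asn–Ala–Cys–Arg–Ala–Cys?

Asn: 2 codons.
Ala: 4 codons.
Cys: 2 codons.
Arg: 6 codons.
Ala: 4 codons.
Cys: 2 codons.
2 × 4 × 2 × 6 × 4 × 2 = 768.

768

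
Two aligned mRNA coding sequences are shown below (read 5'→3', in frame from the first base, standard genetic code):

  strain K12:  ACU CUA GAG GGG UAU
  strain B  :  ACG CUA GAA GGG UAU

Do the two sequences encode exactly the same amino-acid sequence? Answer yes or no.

yes

Codon 1: ACU Thr / ACG Thr — synonymous.
Codon 2: CUA Leu / CUA Leu — identical.
Codon 3: GAG Glu / GAA Glu — synonymous.
Codon 4: GGG Gly / GGG Gly — identical.
Codon 5: UAU Tyr / UAU Tyr — identical.
Nonsynonymous differences: 0 → same protein.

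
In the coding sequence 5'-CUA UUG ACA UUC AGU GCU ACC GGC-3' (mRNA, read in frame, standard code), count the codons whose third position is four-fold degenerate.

Codon 1 CUA (Leu): third position 4-fold.
Codon 2 UUG (Leu): third position 2-fold.
Codon 3 ACA (Thr): third position 4-fold.
Codon 4 UUC (Phe): third position 2-fold.
Codon 5 AGU (Ser): third position 2-fold.
Codon 6 GCU (Ala): third position 4-fold.
Codon 7 ACC (Thr): third position 4-fold.
Codon 8 GGC (Gly): third position 4-fold.
Four-fold degenerate third positions: 5.

5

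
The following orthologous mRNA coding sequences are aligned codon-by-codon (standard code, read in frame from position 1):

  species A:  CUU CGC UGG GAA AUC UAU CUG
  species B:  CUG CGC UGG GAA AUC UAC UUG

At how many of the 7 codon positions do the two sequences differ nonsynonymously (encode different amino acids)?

0

Codon 1: CUU Leu / CUG Leu — synonymous.
Codon 2: CGC Arg / CGC Arg — identical.
Codon 3: UGG Trp / UGG Trp — identical.
Codon 4: GAA Glu / GAA Glu — identical.
Codon 5: AUC Ile / AUC Ile — identical.
Codon 6: UAU Tyr / UAC Tyr — synonymous.
Codon 7: CUG Leu / UUG Leu — synonymous.
Nonsynonymous differences: 0.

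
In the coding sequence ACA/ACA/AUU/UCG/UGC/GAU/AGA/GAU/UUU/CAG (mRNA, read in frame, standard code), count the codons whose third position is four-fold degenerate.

3

Codon 1 ACA (Thr): third position 4-fold.
Codon 2 ACA (Thr): third position 4-fold.
Codon 3 AUU (Ile): third position 3-fold.
Codon 4 UCG (Ser): third position 4-fold.
Codon 5 UGC (Cys): third position 2-fold.
Codon 6 GAU (Asp): third position 2-fold.
Codon 7 AGA (Arg): third position 2-fold.
Codon 8 GAU (Asp): third position 2-fold.
Codon 9 UUU (Phe): third position 2-fold.
Codon 10 CAG (Gln): third position 2-fold.
Four-fold degenerate third positions: 3.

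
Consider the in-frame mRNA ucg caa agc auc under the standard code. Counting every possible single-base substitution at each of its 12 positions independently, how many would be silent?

Codon 1 (UCG, Ser): 3 synonymous substitutions.
Codon 2 (CAA, Gln): 1 synonymous substitution.
Codon 3 (AGC, Ser): 1 synonymous substitution.
Codon 4 (AUC, Ile): 2 synonymous substitutions.
Total: 3 + 1 + 1 + 2 = 7.

7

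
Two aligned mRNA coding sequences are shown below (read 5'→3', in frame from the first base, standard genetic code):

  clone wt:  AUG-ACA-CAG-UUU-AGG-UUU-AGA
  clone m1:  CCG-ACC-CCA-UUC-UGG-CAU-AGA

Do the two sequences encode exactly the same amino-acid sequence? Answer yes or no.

no

Codon 1: AUG Met / CCG Pro — nonsynonymous.
Codon 2: ACA Thr / ACC Thr — synonymous.
Codon 3: CAG Gln / CCA Pro — nonsynonymous.
Codon 4: UUU Phe / UUC Phe — synonymous.
Codon 5: AGG Arg / UGG Trp — nonsynonymous.
Codon 6: UUU Phe / CAU His — nonsynonymous.
Codon 7: AGA Arg / AGA Arg — identical.
Nonsynonymous differences: 4 → different protein.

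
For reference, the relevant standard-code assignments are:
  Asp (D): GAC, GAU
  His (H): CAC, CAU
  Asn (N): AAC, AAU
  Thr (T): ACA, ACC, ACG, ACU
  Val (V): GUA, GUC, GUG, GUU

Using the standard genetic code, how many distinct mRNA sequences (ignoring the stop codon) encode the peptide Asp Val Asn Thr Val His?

Asp: 2 codons.
Val: 4 codons.
Asn: 2 codons.
Thr: 4 codons.
Val: 4 codons.
His: 2 codons.
2 × 4 × 2 × 4 × 4 × 2 = 512.

512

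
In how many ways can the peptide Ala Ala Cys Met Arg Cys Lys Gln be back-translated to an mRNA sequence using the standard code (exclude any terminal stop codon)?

1536

Ala: 4 codons.
Ala: 4 codons.
Cys: 2 codons.
Met: 1 codon.
Arg: 6 codons.
Cys: 2 codons.
Lys: 2 codons.
Gln: 2 codons.
4 × 4 × 2 × 1 × 6 × 2 × 2 × 2 = 1536.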